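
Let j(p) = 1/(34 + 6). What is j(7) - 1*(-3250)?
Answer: 130001/40 ≈ 3250.0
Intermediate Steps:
j(p) = 1/40
j(7) - 1*(-3250) = 1/40 - 1*(-3250) = 1/40 + 3250 = 130001/40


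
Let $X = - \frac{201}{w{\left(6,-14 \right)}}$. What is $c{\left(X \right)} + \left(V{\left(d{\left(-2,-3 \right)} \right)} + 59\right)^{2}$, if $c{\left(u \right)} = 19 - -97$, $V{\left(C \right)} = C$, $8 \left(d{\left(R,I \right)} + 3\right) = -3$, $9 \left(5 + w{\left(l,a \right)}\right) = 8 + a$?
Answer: $\frac{205449}{64} \approx 3210.1$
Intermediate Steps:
$w{\left(l,a \right)} = - \frac{37}{9} + \frac{a}{9}$ ($w{\left(l,a \right)} = -5 + \frac{8 + a}{9} = -5 + \left(\frac{8}{9} + \frac{a}{9}\right) = - \frac{37}{9} + \frac{a}{9}$)
$d{\left(R,I \right)} = - \frac{27}{8}$ ($d{\left(R,I \right)} = -3 + \frac{1}{8} \left(-3\right) = -3 - \frac{3}{8} = - \frac{27}{8}$)
$X = \frac{603}{17}$ ($X = - \frac{201}{- \frac{37}{9} + \frac{1}{9} \left(-14\right)} = - \frac{201}{- \frac{37}{9} - \frac{14}{9}} = - \frac{201}{- \frac{17}{3}} = \left(-201\right) \left(- \frac{3}{17}\right) = \frac{603}{17} \approx 35.471$)
$c{\left(u \right)} = 116$ ($c{\left(u \right)} = 19 + 97 = 116$)
$c{\left(X \right)} + \left(V{\left(d{\left(-2,-3 \right)} \right)} + 59\right)^{2} = 116 + \left(- \frac{27}{8} + 59\right)^{2} = 116 + \left(\frac{445}{8}\right)^{2} = 116 + \frac{198025}{64} = \frac{205449}{64}$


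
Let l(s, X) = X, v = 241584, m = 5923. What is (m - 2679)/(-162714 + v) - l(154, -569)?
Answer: 22440137/39435 ≈ 569.04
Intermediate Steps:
(m - 2679)/(-162714 + v) - l(154, -569) = (5923 - 2679)/(-162714 + 241584) - 1*(-569) = 3244/78870 + 569 = 3244*(1/78870) + 569 = 1622/39435 + 569 = 22440137/39435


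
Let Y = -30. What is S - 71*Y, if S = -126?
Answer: 2004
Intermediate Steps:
S - 71*Y = -126 - 71*(-30) = -126 + 2130 = 2004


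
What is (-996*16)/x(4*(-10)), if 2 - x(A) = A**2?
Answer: 7968/799 ≈ 9.9725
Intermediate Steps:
x(A) = 2 - A**2
(-996*16)/x(4*(-10)) = (-996*16)/(2 - (4*(-10))**2) = -15936/(2 - 1*(-40)**2) = -15936/(2 - 1*1600) = -15936/(2 - 1600) = -15936/(-1598) = -15936*(-1/1598) = 7968/799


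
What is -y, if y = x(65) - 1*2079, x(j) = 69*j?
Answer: -2406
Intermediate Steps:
y = 2406 (y = 69*65 - 1*2079 = 4485 - 2079 = 2406)
-y = -1*2406 = -2406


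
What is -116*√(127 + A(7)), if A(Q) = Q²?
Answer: -464*√11 ≈ -1538.9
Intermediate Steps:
-116*√(127 + A(7)) = -116*√(127 + 7²) = -116*√(127 + 49) = -464*√11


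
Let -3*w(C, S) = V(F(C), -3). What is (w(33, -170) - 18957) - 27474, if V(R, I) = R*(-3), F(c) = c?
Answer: -46398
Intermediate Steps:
V(R, I) = -3*R
w(C, S) = C (w(C, S) = -(-1)*C = C)
(w(33, -170) - 18957) - 27474 = (33 - 18957) - 27474 = -18924 - 27474 = -46398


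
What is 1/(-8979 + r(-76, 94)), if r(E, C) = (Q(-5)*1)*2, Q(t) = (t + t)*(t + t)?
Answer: -1/8779 ≈ -0.00011391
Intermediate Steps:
Q(t) = 4*t² (Q(t) = (2*t)*(2*t) = 4*t²)
r(E, C) = 200 (r(E, C) = ((4*(-5)²)*1)*2 = ((4*25)*1)*2 = (100*1)*2 = 100*2 = 200)
1/(-8979 + r(-76, 94)) = 1/(-8979 + 200) = 1/(-8779) = -1/8779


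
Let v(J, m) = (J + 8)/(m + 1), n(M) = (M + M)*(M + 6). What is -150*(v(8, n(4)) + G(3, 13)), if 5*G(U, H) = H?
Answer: -11330/27 ≈ -419.63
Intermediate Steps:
G(U, H) = H/5
n(M) = 2*M*(6 + M) (n(M) = (2*M)*(6 + M) = 2*M*(6 + M))
v(J, m) = (8 + J)/(1 + m)
-150*(v(8, n(4)) + G(3, 13)) = -150*((8 + 8)/(1 + 2*4*(6 + 4)) + (⅕)*13) = -150*(16/(1 + 2*4*10) + 13/5) = -150*(16/(1 + 80) + 13/5) = -150*(16/81 + 13/5) = -150*1133/405 = -11330/27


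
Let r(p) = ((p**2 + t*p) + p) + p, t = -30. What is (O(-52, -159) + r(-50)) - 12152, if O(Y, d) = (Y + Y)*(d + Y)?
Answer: 13692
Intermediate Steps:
r(p) = p**2 - 28*p (r(p) = ((p**2 - 30*p) + p) + p = (p**2 - 29*p) + p = p**2 - 28*p)
O(Y, d) = 2*Y*(Y + d) (O(Y, d) = (2*Y)*(Y + d) = 2*Y*(Y + d))
(O(-52, -159) + r(-50)) - 12152 = (2*(-52)*(-52 - 159) - 50*(-28 - 50)) - 12152 = (2*(-52)*(-211) - 50*(-78)) - 12152 = (21944 + 3900) - 12152 = 25844 - 12152 = 13692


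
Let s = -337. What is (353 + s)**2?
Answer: 256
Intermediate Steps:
(353 + s)**2 = (353 - 337)**2 = 16**2 = 256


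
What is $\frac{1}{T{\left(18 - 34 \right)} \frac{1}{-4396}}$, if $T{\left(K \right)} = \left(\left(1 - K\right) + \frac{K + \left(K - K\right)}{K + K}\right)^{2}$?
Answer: $- \frac{2512}{175} \approx -14.354$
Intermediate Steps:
$T{\left(K \right)} = \left(\frac{3}{2} - K\right)^{2}$ ($T{\left(K \right)} = \left(\left(1 - K\right) + \frac{K + 0}{2 K}\right)^{2} = \left(\left(1 - K\right) + K \frac{1}{2 K}\right)^{2} = \left(\left(1 - K\right) + \frac{1}{2}\right)^{2} = \left(\frac{3}{2} - K\right)^{2}$)
$\frac{1}{T{\left(18 - 34 \right)} \frac{1}{-4396}} = \frac{1}{\frac{\left(-3 + 2 \left(18 - 34\right)\right)^{2}}{4} \frac{1}{-4396}} = \frac{1}{\frac{\left(-3 + 2 \left(-16\right)\right)^{2}}{4} \left(- \frac{1}{4396}\right)} = \frac{1}{\frac{\left(-3 - 32\right)^{2}}{4} \left(- \frac{1}{4396}\right)} = \frac{1}{\frac{\left(-35\right)^{2}}{4} \left(- \frac{1}{4396}\right)} = \frac{1}{\frac{1}{4} \cdot 1225 \left(- \frac{1}{4396}\right)} = \frac{1}{\frac{1225}{4} \left(- \frac{1}{4396}\right)} = \frac{1}{- \frac{175}{2512}} = - \frac{2512}{175}$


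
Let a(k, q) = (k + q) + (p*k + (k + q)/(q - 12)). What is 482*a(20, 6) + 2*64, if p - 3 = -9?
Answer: -141806/3 ≈ -47269.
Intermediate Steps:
p = -6 (p = 3 - 9 = -6)
a(k, q) = q - 5*k + (k + q)/(-12 + q) (a(k, q) = (k + q) + (-6*k + (k + q)/(q - 12)) = (k + q) + (-6*k + (k + q)/(-12 + q)) = q - 5*k + (k + q)/(-12 + q))
482*a(20, 6) + 2*64 = 482*((6² - 11*6 + 61*20 - 5*20*6)/(-12 + 6)) + 2*64 = 482*((36 - 66 + 1220 - 600)/(-6)) + 128 = 482*(-⅙*590) + 128 = 482*(-295/3) + 128 = -142190/3 + 128 = -141806/3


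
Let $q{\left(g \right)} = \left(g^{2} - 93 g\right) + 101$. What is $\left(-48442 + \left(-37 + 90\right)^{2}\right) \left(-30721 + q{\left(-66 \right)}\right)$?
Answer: $918409758$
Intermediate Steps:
$q{\left(g \right)} = 101 + g^{2} - 93 g$
$\left(-48442 + \left(-37 + 90\right)^{2}\right) \left(-30721 + q{\left(-66 \right)}\right) = \left(-48442 + \left(-37 + 90\right)^{2}\right) \left(-30721 + \left(101 + \left(-66\right)^{2} - -6138\right)\right) = \left(-48442 + 53^{2}\right) \left(-30721 + \left(101 + 4356 + 6138\right)\right) = \left(-48442 + 2809\right) \left(-30721 + 10595\right) = \left(-45633\right) \left(-20126\right) = 918409758$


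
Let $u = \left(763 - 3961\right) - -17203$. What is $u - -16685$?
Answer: $30690$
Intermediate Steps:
$u = 14005$ ($u = \left(763 - 3961\right) + 17203 = -3198 + 17203 = 14005$)
$u - -16685 = 14005 - -16685 = 14005 + 16685 = 30690$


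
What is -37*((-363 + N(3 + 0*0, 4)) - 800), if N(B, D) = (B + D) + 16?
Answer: 42180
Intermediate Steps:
N(B, D) = 16 + B + D
-37*((-363 + N(3 + 0*0, 4)) - 800) = -37*((-363 + (16 + (3 + 0*0) + 4)) - 800) = -37*((-363 + (16 + (3 + 0) + 4)) - 800) = -37*((-363 + (16 + 3 + 4)) - 800) = -37*((-363 + 23) - 800) = -37*(-340 - 800) = -37*(-1140) = 42180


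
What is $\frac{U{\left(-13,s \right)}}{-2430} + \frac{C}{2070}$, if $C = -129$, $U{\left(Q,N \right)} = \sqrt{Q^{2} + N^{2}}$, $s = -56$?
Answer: $- \frac{43}{690} - \frac{\sqrt{3305}}{2430} \approx -0.085977$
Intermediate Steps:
$U{\left(Q,N \right)} = \sqrt{N^{2} + Q^{2}}$
$\frac{U{\left(-13,s \right)}}{-2430} + \frac{C}{2070} = \frac{\sqrt{\left(-56\right)^{2} + \left(-13\right)^{2}}}{-2430} - \frac{129}{2070} = \sqrt{3136 + 169} \left(- \frac{1}{2430}\right) - \frac{43}{690} = \sqrt{3305} \left(- \frac{1}{2430}\right) - \frac{43}{690} = - \frac{\sqrt{3305}}{2430} - \frac{43}{690} = - \frac{43}{690} - \frac{\sqrt{3305}}{2430}$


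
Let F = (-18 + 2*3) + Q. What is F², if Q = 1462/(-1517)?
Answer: 386751556/2301289 ≈ 168.06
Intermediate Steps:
Q = -1462/1517 (Q = 1462*(-1/1517) = -1462/1517 ≈ -0.96374)
F = -19666/1517 (F = (-18 + 2*3) - 1462/1517 = (-18 + 6) - 1462/1517 = -12 - 1462/1517 = -19666/1517 ≈ -12.964)
F² = (-19666/1517)² = 386751556/2301289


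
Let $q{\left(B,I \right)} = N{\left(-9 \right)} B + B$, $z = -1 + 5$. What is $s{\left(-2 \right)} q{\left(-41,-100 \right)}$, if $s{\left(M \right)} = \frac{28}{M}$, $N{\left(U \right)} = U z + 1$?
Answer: $-19516$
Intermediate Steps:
$z = 4$
$N{\left(U \right)} = 1 + 4 U$ ($N{\left(U \right)} = U 4 + 1 = 4 U + 1 = 1 + 4 U$)
$q{\left(B,I \right)} = - 34 B$ ($q{\left(B,I \right)} = \left(1 + 4 \left(-9\right)\right) B + B = \left(1 - 36\right) B + B = - 35 B + B = - 34 B$)
$s{\left(-2 \right)} q{\left(-41,-100 \right)} = \frac{28}{-2} \left(\left(-34\right) \left(-41\right)\right) = 28 \left(- \frac{1}{2}\right) 1394 = \left(-14\right) 1394 = -19516$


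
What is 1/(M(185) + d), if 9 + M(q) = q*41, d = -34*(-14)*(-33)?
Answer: -1/8132 ≈ -0.00012297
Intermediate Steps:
d = -15708 (d = 476*(-33) = -15708)
M(q) = -9 + 41*q (M(q) = -9 + q*41 = -9 + 41*q)
1/(M(185) + d) = 1/((-9 + 41*185) - 15708) = 1/((-9 + 7585) - 15708) = 1/(7576 - 15708) = 1/(-8132) = -1/8132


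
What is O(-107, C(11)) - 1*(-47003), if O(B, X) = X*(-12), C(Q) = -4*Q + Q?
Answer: 47399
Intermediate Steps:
C(Q) = -3*Q
O(B, X) = -12*X
O(-107, C(11)) - 1*(-47003) = -(-36)*11 - 1*(-47003) = -12*(-33) + 47003 = 396 + 47003 = 47399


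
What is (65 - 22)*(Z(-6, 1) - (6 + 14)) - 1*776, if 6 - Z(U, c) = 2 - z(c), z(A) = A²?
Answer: -1421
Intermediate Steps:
Z(U, c) = 4 + c² (Z(U, c) = 6 - (2 - c²) = 6 + (-2 + c²) = 4 + c²)
(65 - 22)*(Z(-6, 1) - (6 + 14)) - 1*776 = (65 - 22)*((4 + 1²) - (6 + 14)) - 1*776 = 43*((4 + 1) - 1*20) - 776 = 43*(5 - 20) - 776 = 43*(-15) - 776 = -645 - 776 = -1421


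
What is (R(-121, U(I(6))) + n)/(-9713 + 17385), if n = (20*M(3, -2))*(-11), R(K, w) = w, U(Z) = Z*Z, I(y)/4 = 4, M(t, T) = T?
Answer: 87/959 ≈ 0.090719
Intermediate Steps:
I(y) = 16 (I(y) = 4*4 = 16)
U(Z) = Z²
n = 440 (n = (20*(-2))*(-11) = -40*(-11) = 440)
(R(-121, U(I(6))) + n)/(-9713 + 17385) = (16² + 440)/(-9713 + 17385) = (256 + 440)/7672 = 696*(1/7672) = 87/959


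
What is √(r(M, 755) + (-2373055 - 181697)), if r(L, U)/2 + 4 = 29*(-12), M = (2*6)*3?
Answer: 8*I*√39929 ≈ 1598.6*I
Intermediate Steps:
M = 36 (M = 12*3 = 36)
r(L, U) = -704 (r(L, U) = -8 + 2*(29*(-12)) = -8 + 2*(-348) = -8 - 696 = -704)
√(r(M, 755) + (-2373055 - 181697)) = √(-704 + (-2373055 - 181697)) = √(-704 - 2554752) = √(-2555456) = 8*I*√39929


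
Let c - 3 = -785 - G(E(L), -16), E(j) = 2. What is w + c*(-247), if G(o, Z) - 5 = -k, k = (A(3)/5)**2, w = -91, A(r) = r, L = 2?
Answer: 4855227/25 ≈ 1.9421e+5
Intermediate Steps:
k = 9/25 (k = (3/5)**2 = 9/25 ≈ 0.36000)
G(o, Z) = 116/25 (G(o, Z) = 5 - 1*9/25 = 5 - 9/25 = 116/25)
c = -19666/25 (c = 3 + (-785 - 1*116/25) = 3 + (-785 - 116/25) = 3 - 19741/25 = -19666/25 ≈ -786.64)
w + c*(-247) = -91 - 19666/25*(-247) = -91 + 4857502/25 = 4855227/25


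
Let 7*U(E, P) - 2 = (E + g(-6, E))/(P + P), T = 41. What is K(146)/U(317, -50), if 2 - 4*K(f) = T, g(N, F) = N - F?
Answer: -6825/206 ≈ -33.131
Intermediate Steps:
K(f) = -39/4 (K(f) = ½ - ¼*41 = ½ - 41/4 = -39/4)
U(E, P) = 2/7 - 3/(7*P) (U(E, P) = 2/7 + ((E + (-6 - E))/(P + P))/7 = 2/7 + (-6*1/(2*P))/7 = 2/7 + (-3/P)/7 = 2/7 - 3/(7*P))
K(146)/U(317, -50) = -39*(-350/(-3 + 2*(-50)))/4 = -39*(-350/(-3 - 100))/4 = -39/(4*((⅐)*(-1/50)*(-103))) = -39/(4*103/350) = -39/4*350/103 = -6825/206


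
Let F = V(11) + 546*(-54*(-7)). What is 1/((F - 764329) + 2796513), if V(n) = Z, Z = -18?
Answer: 1/2238554 ≈ 4.4672e-7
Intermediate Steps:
V(n) = -18
F = 206370 (F = -18 + 546*(-54*(-7)) = -18 + 546*378 = -18 + 206388 = 206370)
1/((F - 764329) + 2796513) = 1/((206370 - 764329) + 2796513) = 1/(-557959 + 2796513) = 1/2238554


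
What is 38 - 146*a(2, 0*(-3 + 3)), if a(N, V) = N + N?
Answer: -546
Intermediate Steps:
a(N, V) = 2*N
38 - 146*a(2, 0*(-3 + 3)) = 38 - 292*2 = 38 - 146*4 = 38 - 584 = -546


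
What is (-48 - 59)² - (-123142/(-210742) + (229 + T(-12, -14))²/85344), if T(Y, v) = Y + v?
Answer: 14706967330459/1284683232 ≈ 11448.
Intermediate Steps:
(-48 - 59)² - (-123142/(-210742) + (229 + T(-12, -14))²/85344) = (-48 - 59)² - (-123142/(-210742) + (229 + (-12 - 14))²/85344) = (-107)² - (-123142*(-1/210742) + (229 - 26)²*(1/85344)) = 11449 - (61571/105371 + 203²*(1/85344)) = 11449 - (61571/105371 + 41209*(1/85344)) = 11449 - (61571/105371 + 5887/12192) = 11449 - 1*1370992709/1284683232 = 11449 - 1370992709/1284683232 = 14706967330459/1284683232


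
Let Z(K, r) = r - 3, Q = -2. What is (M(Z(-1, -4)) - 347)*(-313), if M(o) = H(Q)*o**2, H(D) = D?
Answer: 139285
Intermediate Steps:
Z(K, r) = -3 + r
M(o) = -2*o**2
(M(Z(-1, -4)) - 347)*(-313) = (-2*(-3 - 4)**2 - 347)*(-313) = (-2*(-7)**2 - 347)*(-313) = (-2*49 - 347)*(-313) = (-98 - 347)*(-313) = -445*(-313) = 139285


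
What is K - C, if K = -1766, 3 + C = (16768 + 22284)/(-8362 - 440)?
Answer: -7739437/4401 ≈ -1758.6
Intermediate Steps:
C = -32729/4401 (C = -3 + (16768 + 22284)/(-8362 - 440) = -3 + 39052/(-8802) = -3 + 39052*(-1/8802) = -3 - 19526/4401 = -32729/4401 ≈ -7.4367)
K - C = -1766 - 1*(-32729/4401) = -1766 + 32729/4401 = -7739437/4401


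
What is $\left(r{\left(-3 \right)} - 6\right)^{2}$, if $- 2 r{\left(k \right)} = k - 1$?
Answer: $16$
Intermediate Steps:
$r{\left(k \right)} = \frac{1}{2} - \frac{k}{2}$ ($r{\left(k \right)} = - \frac{k - 1}{2} = - \frac{-1 + k}{2} = \frac{1}{2} - \frac{k}{2}$)
$\left(r{\left(-3 \right)} - 6\right)^{2} = \left(\left(\frac{1}{2} - - \frac{3}{2}\right) - 6\right)^{2} = \left(\left(\frac{1}{2} + \frac{3}{2}\right) - 6\right)^{2} = \left(2 - 6\right)^{2} = \left(-4\right)^{2} = 16$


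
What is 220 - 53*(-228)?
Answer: 12304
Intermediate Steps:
220 - 53*(-228) = 220 + 12084 = 12304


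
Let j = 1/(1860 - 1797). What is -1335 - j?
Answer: -84106/63 ≈ -1335.0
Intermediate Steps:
j = 1/63 ≈ 0.015873
-1335 - j = -1335 - 1*1/63 = -1335 - 1/63 = -84106/63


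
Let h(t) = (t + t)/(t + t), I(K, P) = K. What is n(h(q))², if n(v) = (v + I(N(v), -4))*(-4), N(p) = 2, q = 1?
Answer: 144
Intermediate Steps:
h(t) = 1 (h(t) = (2*t)/((2*t)) = (2*t)*(1/(2*t)) = 1)
n(v) = -8 - 4*v (n(v) = (v + 2)*(-4) = (2 + v)*(-4) = -8 - 4*v)
n(h(q))² = (-8 - 4*1)² = (-8 - 4)² = (-12)² = 144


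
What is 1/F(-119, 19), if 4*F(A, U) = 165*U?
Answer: 4/3135 ≈ 0.0012759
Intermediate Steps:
F(A, U) = 165*U/4 (F(A, U) = (165*U)/4 = 165*U/4)
1/F(-119, 19) = 1/((165/4)*19) = 1/(3135/4) = 4/3135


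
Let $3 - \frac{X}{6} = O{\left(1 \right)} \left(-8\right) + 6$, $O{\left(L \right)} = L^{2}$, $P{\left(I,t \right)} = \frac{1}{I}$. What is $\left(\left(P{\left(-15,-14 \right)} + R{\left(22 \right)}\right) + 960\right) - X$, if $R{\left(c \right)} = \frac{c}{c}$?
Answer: $\frac{13964}{15} \approx 930.93$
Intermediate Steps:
$R{\left(c \right)} = 1$
$X = 30$ ($X = 18 - 6 \left(1^{2} \left(-8\right) + 6\right) = 18 - 6 \left(1 \left(-8\right) + 6\right) = 18 - 6 \left(-8 + 6\right) = 18 - -12 = 18 + 12 = 30$)
$\left(\left(P{\left(-15,-14 \right)} + R{\left(22 \right)}\right) + 960\right) - X = \left(\left(\frac{1}{-15} + 1\right) + 960\right) - 30 = \left(\left(- \frac{1}{15} + 1\right) + 960\right) - 30 = \left(\frac{14}{15} + 960\right) - 30 = \frac{14414}{15} - 30 = \frac{13964}{15}$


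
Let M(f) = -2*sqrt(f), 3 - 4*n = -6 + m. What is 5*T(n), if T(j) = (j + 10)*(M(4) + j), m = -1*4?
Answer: -795/16 ≈ -49.688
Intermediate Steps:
m = -4
n = 13/4 (n = 3/4 - (-6 - 4)/4 = 3/4 - 1/4*(-10) = 3/4 + 5/2 = 13/4 ≈ 3.2500)
T(j) = (-4 + j)*(10 + j) (T(j) = (j + 10)*(-2*sqrt(4) + j) = (10 + j)*(-2*2 + j) = (10 + j)*(-4 + j) = (-4 + j)*(10 + j))
5*T(n) = 5*(-40 + (13/4)**2 + 6*(13/4)) = 5*(-40 + 169/16 + 39/2) = 5*(-159/16) = -795/16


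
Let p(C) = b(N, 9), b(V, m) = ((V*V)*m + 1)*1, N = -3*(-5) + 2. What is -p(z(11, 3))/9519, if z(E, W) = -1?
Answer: -2602/9519 ≈ -0.27335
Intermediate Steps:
N = 17 (N = 15 + 2 = 17)
b(V, m) = 1 + m*V² (b(V, m) = (V²*m + 1)*1 = (m*V² + 1)*1 = (1 + m*V²)*1 = 1 + m*V²)
p(C) = 2602 (p(C) = 1 + 9*17² = 1 + 9*289 = 1 + 2601 = 2602)
-p(z(11, 3))/9519 = -1*2602/9519 = -2602*1/9519 = -2602/9519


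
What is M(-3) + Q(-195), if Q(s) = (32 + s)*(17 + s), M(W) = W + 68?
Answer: 29079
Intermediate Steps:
M(W) = 68 + W
Q(s) = (17 + s)*(32 + s)
M(-3) + Q(-195) = (68 - 3) + (544 + (-195)**2 + 49*(-195)) = 65 + (544 + 38025 - 9555) = 65 + 29014 = 29079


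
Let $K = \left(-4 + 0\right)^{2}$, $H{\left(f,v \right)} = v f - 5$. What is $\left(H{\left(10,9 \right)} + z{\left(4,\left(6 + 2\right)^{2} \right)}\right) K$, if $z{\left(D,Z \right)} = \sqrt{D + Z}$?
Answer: $1360 + 32 \sqrt{17} \approx 1491.9$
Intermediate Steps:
$H{\left(f,v \right)} = -5 + f v$ ($H{\left(f,v \right)} = f v - 5 = -5 + f v$)
$K = 16$ ($K = \left(-4\right)^{2} = 16$)
$\left(H{\left(10,9 \right)} + z{\left(4,\left(6 + 2\right)^{2} \right)}\right) K = \left(\left(-5 + 10 \cdot 9\right) + \sqrt{4 + \left(6 + 2\right)^{2}}\right) 16 = \left(\left(-5 + 90\right) + \sqrt{4 + 8^{2}}\right) 16 = \left(85 + \sqrt{4 + 64}\right) 16 = \left(85 + \sqrt{68}\right) 16 = \left(85 + 2 \sqrt{17}\right) 16 = 1360 + 32 \sqrt{17}$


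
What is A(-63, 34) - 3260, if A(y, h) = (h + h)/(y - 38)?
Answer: -329328/101 ≈ -3260.7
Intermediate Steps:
A(y, h) = 2*h/(-38 + y) (A(y, h) = (2*h)/(-38 + y) = 2*h/(-38 + y))
A(-63, 34) - 3260 = 2*34/(-38 - 63) - 3260 = 2*34/(-101) - 3260 = 2*34*(-1/101) - 3260 = -68/101 - 3260 = -329328/101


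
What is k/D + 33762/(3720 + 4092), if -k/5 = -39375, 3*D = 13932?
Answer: 1743599/37324 ≈ 46.715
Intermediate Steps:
D = 4644 (D = (⅓)*13932 = 4644)
k = 196875 (k = -5*(-39375) = 196875)
k/D + 33762/(3720 + 4092) = 196875/4644 + 33762/(3720 + 4092) = 196875*(1/4644) + 33762/7812 = 21875/516 + 33762*(1/7812) = 21875/516 + 5627/1302 = 1743599/37324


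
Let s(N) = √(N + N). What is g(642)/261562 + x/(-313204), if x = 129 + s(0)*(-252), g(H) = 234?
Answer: 19774119/40961132324 ≈ 0.00048275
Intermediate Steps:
s(N) = √2*√N (s(N) = √(2*N) = √2*√N)
x = 129 (x = 129 + (√2*√0)*(-252) = 129 + (√2*0)*(-252) = 129 + 0*(-252) = 129 + 0 = 129)
g(642)/261562 + x/(-313204) = 234/261562 + 129/(-313204) = 234*(1/261562) + 129*(-1/313204) = 117/130781 - 129/313204 = 19774119/40961132324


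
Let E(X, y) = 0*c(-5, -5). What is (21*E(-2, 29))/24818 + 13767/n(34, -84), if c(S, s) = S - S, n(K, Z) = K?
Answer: 13767/34 ≈ 404.91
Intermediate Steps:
c(S, s) = 0
E(X, y) = 0 (E(X, y) = 0*0 = 0)
(21*E(-2, 29))/24818 + 13767/n(34, -84) = (21*0)/24818 + 13767/34 = 0*(1/24818) + 13767*(1/34) = 0 + 13767/34 = 13767/34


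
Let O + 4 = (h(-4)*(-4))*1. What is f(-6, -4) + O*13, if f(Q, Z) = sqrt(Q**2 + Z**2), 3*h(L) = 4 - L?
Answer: -572/3 + 2*sqrt(13) ≈ -183.46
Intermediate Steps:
h(L) = 4/3 - L/3 (h(L) = (4 - L)/3 = 4/3 - L/3)
O = -44/3 (O = -4 + ((4/3 - 1/3*(-4))*(-4))*1 = -4 + ((4/3 + 4/3)*(-4))*1 = -4 + ((8/3)*(-4))*1 = -4 - 32/3*1 = -4 - 32/3 = -44/3 ≈ -14.667)
f(-6, -4) + O*13 = sqrt((-6)**2 + (-4)**2) - 44/3*13 = sqrt(36 + 16) - 572/3 = sqrt(52) - 572/3 = 2*sqrt(13) - 572/3 = -572/3 + 2*sqrt(13)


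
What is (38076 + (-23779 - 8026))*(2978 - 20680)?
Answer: -111009242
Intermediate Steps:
(38076 + (-23779 - 8026))*(2978 - 20680) = (38076 - 31805)*(-17702) = 6271*(-17702) = -111009242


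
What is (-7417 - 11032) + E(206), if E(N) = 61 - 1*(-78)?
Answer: -18310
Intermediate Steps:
E(N) = 139 (E(N) = 61 + 78 = 139)
(-7417 - 11032) + E(206) = (-7417 - 11032) + 139 = -18449 + 139 = -18310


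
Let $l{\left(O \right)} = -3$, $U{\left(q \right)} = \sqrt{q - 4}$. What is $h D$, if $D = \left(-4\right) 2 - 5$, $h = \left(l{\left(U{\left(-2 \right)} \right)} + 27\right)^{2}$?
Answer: $-7488$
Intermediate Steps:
$U{\left(q \right)} = \sqrt{-4 + q}$
$h = 576$ ($h = \left(-3 + 27\right)^{2} = 24^{2} = 576$)
$D = -13$ ($D = -8 - 5 = -13$)
$h D = 576 \left(-13\right) = -7488$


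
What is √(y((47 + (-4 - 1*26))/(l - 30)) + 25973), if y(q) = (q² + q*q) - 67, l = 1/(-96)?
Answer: 11*√1777101634/2881 ≈ 160.96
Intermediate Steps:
l = -1/96 ≈ -0.010417
y(q) = -67 + 2*q² (y(q) = (q² + q²) - 67 = 2*q² - 67 = -67 + 2*q²)
√(y((47 + (-4 - 1*26))/(l - 30)) + 25973) = √((-67 + 2*((47 + (-4 - 1*26))/(-1/96 - 30))²) + 25973) = √((-67 + 2*((47 + (-4 - 26))/(-2881/96))²) + 25973) = √((-67 + 2*((47 - 30)*(-96/2881))²) + 25973) = √((-67 + 2*(17*(-96/2881))²) + 25973) = √((-67 + 2*(-1632/2881)²) + 25973) = √((-67 + 2*(2663424/8300161)) + 25973) = √((-67 + 5326848/8300161) + 25973) = √(-550783939/8300161 + 25973) = √(215029297714/8300161) = 11*√1777101634/2881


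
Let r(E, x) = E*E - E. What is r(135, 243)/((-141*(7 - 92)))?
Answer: 1206/799 ≈ 1.5094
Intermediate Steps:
r(E, x) = E² - E
r(135, 243)/((-141*(7 - 92))) = (135*(-1 + 135))/((-141*(7 - 92))) = (135*134)/((-141*(-85))) = 18090/11985 = 18090*(1/11985) = 1206/799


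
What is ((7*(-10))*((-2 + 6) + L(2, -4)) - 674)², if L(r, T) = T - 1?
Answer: 364816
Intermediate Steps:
L(r, T) = -1 + T
((7*(-10))*((-2 + 6) + L(2, -4)) - 674)² = ((7*(-10))*((-2 + 6) + (-1 - 4)) - 674)² = (-70*(4 - 5) - 674)² = (-70*(-1) - 674)² = (70 - 674)² = (-604)² = 364816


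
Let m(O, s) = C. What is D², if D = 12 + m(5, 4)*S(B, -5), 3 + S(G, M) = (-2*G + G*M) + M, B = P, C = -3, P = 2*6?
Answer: 82944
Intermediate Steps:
P = 12
B = 12
m(O, s) = -3
S(G, M) = -3 + M - 2*G + G*M (S(G, M) = -3 + ((-2*G + G*M) + M) = -3 + (M - 2*G + G*M) = -3 + M - 2*G + G*M)
D = 288 (D = 12 - 3*(-3 - 5 - 2*12 + 12*(-5)) = 12 - 3*(-3 - 5 - 24 - 60) = 12 - 3*(-92) = 12 + 276 = 288)
D² = 288² = 82944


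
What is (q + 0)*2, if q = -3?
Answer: -6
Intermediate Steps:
(q + 0)*2 = (-3 + 0)*2 = -3*2 = -6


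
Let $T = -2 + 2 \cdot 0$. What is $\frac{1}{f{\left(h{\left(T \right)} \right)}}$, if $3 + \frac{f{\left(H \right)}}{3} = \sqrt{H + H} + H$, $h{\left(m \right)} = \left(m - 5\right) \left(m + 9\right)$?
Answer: $- \frac{26}{4203} - \frac{7 i \sqrt{2}}{8406} \approx -0.0061861 - 0.0011777 i$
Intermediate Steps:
$T = -2$ ($T = -2 + 0 = -2$)
$h{\left(m \right)} = \left(-5 + m\right) \left(9 + m\right)$
$f{\left(H \right)} = -9 + 3 H + 3 \sqrt{2} \sqrt{H}$ ($f{\left(H \right)} = -9 + 3 \left(\sqrt{H + H} + H\right) = -9 + 3 \left(\sqrt{2 H} + H\right) = -9 + 3 \left(\sqrt{2} \sqrt{H} + H\right) = -9 + 3 \left(H + \sqrt{2} \sqrt{H}\right) = -9 + \left(3 H + 3 \sqrt{2} \sqrt{H}\right) = -9 + 3 H + 3 \sqrt{2} \sqrt{H}$)
$\frac{1}{f{\left(h{\left(T \right)} \right)}} = \frac{1}{-9 + 3 \left(-45 + \left(-2\right)^{2} + 4 \left(-2\right)\right) + 3 \sqrt{2} \sqrt{-45 + \left(-2\right)^{2} + 4 \left(-2\right)}} = \frac{1}{-9 + 3 \left(-45 + 4 - 8\right) + 3 \sqrt{2} \sqrt{-45 + 4 - 8}} = \frac{1}{-9 + 3 \left(-49\right) + 3 \sqrt{2} \sqrt{-49}} = \frac{1}{-9 - 147 + 3 \sqrt{2} \cdot 7 i} = \frac{1}{-9 - 147 + 21 i \sqrt{2}} = \frac{1}{-156 + 21 i \sqrt{2}}$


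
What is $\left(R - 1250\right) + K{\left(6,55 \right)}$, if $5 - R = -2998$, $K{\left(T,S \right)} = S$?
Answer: $1808$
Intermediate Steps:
$R = 3003$ ($R = 5 - -2998 = 5 + 2998 = 3003$)
$\left(R - 1250\right) + K{\left(6,55 \right)} = \left(3003 - 1250\right) + 55 = 1753 + 55 = 1808$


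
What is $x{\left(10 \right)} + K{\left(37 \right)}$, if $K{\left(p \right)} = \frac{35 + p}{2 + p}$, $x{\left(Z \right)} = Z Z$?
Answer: $\frac{1324}{13} \approx 101.85$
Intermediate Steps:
$x{\left(Z \right)} = Z^{2}$
$K{\left(p \right)} = \frac{35 + p}{2 + p}$
$x{\left(10 \right)} + K{\left(37 \right)} = 10^{2} + \frac{35 + 37}{2 + 37} = 100 + \frac{1}{39} \cdot 72 = 100 + \frac{24}{13} = \frac{1324}{13}$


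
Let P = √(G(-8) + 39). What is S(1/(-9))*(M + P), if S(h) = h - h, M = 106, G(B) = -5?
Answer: 0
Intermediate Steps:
P = √34 (P = √(-5 + 39) = √34 ≈ 5.8309)
S(h) = 0
S(1/(-9))*(M + P) = 0*(106 + √34) = 0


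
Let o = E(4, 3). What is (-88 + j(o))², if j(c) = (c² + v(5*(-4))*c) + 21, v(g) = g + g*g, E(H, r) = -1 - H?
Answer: 3771364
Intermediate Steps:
o = -5 (o = -1 - 1*4 = -1 - 4 = -5)
v(g) = g + g²
j(c) = 21 + c² + 380*c (j(c) = (c² + ((5*(-4))*(1 + 5*(-4)))*c) + 21 = (c² + (-20*(1 - 20))*c) + 21 = (c² + (-20*(-19))*c) + 21 = (c² + 380*c) + 21 = 21 + c² + 380*c)
(-88 + j(o))² = (-88 + (21 + (-5)² + 380*(-5)))² = (-88 + (21 + 25 - 1900))² = (-88 - 1854)² = (-1942)² = 3771364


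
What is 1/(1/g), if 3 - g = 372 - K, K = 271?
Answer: -98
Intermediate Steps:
g = -98 (g = 3 - (372 - 1*271) = 3 - (372 - 271) = 3 - 1*101 = 3 - 101 = -98)
1/(1/g) = 1/(1/(-98)) = 1/(-1/98) = -98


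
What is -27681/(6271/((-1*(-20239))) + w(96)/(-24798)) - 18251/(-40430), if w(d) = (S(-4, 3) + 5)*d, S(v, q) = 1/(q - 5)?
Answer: -3744534985268705/39558062362 ≈ -94659.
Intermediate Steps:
S(v, q) = 1/(-5 + q)
w(d) = 9*d/2 (w(d) = (1/(-5 + 3) + 5)*d = (1/(-2) + 5)*d = (-½ + 5)*d = 9*d/2)
-27681/(6271/((-1*(-20239))) + w(96)/(-24798)) - 18251/(-40430) = -27681/(6271/((-1*(-20239))) + ((9/2)*96)/(-24798)) - 18251/(-40430) = -27681/(6271/20239 + 432*(-1/24798)) - 18251*(-1/40430) = -27681/(6271*(1/20239) - 72/4133) + 18251/40430 = -27681/(6271/20239 - 72/4133) + 18251/40430 = -27681/24460835/83647787 + 18251/40430 = -27681*83647787/24460835 + 18251/40430 = -2315454391947/24460835 + 18251/40430 = -3744534985268705/39558062362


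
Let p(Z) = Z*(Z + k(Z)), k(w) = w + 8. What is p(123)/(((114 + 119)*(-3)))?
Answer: -10414/233 ≈ -44.695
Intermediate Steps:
k(w) = 8 + w
p(Z) = Z*(8 + 2*Z) (p(Z) = Z*(Z + (8 + Z)) = Z*(8 + 2*Z))
p(123)/(((114 + 119)*(-3))) = (2*123*(4 + 123))/(((114 + 119)*(-3))) = (2*123*127)/((233*(-3))) = 31242/(-699) = 31242*(-1/699) = -10414/233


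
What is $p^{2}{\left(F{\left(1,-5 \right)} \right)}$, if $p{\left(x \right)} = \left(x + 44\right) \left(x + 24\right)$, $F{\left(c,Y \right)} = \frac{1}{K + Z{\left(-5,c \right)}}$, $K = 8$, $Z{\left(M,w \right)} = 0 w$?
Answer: $\frac{4641560641}{4096} \approx 1.1332 \cdot 10^{6}$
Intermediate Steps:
$Z{\left(M,w \right)} = 0$
$F{\left(c,Y \right)} = \frac{1}{8}$ ($F{\left(c,Y \right)} = \frac{1}{8 + 0} = \frac{1}{8}$)
$p{\left(x \right)} = \left(24 + x\right) \left(44 + x\right)$ ($p{\left(x \right)} = \left(44 + x\right) \left(24 + x\right) = \left(24 + x\right) \left(44 + x\right)$)
$p^{2}{\left(F{\left(1,-5 \right)} \right)} = \left(1056 + \left(\frac{1}{8}\right)^{2} + 68 \cdot \frac{1}{8}\right)^{2} = \left(1056 + \frac{1}{64} + \frac{17}{2}\right)^{2} = \left(\frac{68129}{64}\right)^{2} = \frac{4641560641}{4096}$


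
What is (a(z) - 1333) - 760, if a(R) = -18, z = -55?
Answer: -2111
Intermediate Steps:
(a(z) - 1333) - 760 = (-18 - 1333) - 760 = -1351 - 760 = -2111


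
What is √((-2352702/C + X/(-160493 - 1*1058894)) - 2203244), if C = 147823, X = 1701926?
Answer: 4*I*√26474420717659730027129554/13865649577 ≈ 1484.3*I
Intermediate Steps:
√((-2352702/C + X/(-160493 - 1*1058894)) - 2203244) = √((-2352702/147823 + 1701926/(-160493 - 1*1058894)) - 2203244) = √((-2352702*1/147823 + 1701926/(-160493 - 1058894)) - 2203244) = √((-2352702/147823 + 1701926/(-1219387)) - 2203244) = √((-2352702/147823 + 1701926*(-1/1219387)) - 2203244) = √((-2352702/147823 - 1701926/1219387) - 2203244) = √(-240033695444/13865649577 - 2203244) = √(-30549649270323232/13865649577) = 4*I*√26474420717659730027129554/13865649577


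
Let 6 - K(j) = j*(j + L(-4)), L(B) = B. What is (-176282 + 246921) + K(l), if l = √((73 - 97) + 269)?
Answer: 70400 + 28*√5 ≈ 70463.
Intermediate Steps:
l = 7*√5 (l = √(-24 + 269) = √245 = 7*√5 ≈ 15.652)
K(j) = 6 - j*(-4 + j) (K(j) = 6 - j*(j - 4) = 6 - j*(-4 + j))
(-176282 + 246921) + K(l) = (-176282 + 246921) + (6 - (7*√5)² + 4*(7*√5)) = 70639 + (6 - 1*245 + 28*√5) = 70639 + (6 - 245 + 28*√5) = 70639 + (-239 + 28*√5) = 70400 + 28*√5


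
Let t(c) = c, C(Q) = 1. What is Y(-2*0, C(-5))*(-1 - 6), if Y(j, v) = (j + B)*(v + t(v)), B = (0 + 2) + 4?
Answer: -84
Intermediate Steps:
B = 6 (B = 2 + 4 = 6)
Y(j, v) = 2*v*(6 + j) (Y(j, v) = (j + 6)*(v + v) = (6 + j)*(2*v) = 2*v*(6 + j))
Y(-2*0, C(-5))*(-1 - 6) = (2*1*(6 - 2*0))*(-1 - 6) = (2*1*(6 + 0))*(-7) = (2*1*6)*(-7) = 12*(-7) = -84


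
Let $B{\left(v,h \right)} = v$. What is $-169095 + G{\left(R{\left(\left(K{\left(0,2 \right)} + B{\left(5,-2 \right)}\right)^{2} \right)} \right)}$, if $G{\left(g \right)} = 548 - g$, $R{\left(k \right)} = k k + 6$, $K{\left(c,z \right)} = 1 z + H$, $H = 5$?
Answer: $-189289$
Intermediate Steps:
$K{\left(c,z \right)} = 5 + z$ ($K{\left(c,z \right)} = 1 z + 5 = z + 5 = 5 + z$)
$R{\left(k \right)} = 6 + k^{2}$ ($R{\left(k \right)} = k^{2} + 6 = 6 + k^{2}$)
$-169095 + G{\left(R{\left(\left(K{\left(0,2 \right)} + B{\left(5,-2 \right)}\right)^{2} \right)} \right)} = -169095 + \left(548 - \left(6 + \left(\left(\left(5 + 2\right) + 5\right)^{2}\right)^{2}\right)\right) = -169095 + \left(548 - \left(6 + \left(\left(7 + 5\right)^{2}\right)^{2}\right)\right) = -169095 + \left(548 - \left(6 + \left(12^{2}\right)^{2}\right)\right) = -169095 + \left(548 - \left(6 + 144^{2}\right)\right) = -169095 + \left(548 - \left(6 + 20736\right)\right) = -169095 + \left(548 - 20742\right) = -169095 - 20194 = -189289$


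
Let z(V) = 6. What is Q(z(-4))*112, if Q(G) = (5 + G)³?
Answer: 149072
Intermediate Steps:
Q(z(-4))*112 = (5 + 6)³*112 = 11³*112 = 1331*112 = 149072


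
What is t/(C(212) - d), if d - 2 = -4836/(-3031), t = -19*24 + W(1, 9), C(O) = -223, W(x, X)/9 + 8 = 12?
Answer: 424340/228937 ≈ 1.8535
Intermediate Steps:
W(x, X) = 36 (W(x, X) = -72 + 9*12 = -72 + 108 = 36)
t = -420 (t = -19*24 + 36 = -456 + 36 = -420)
d = 10898/3031 (d = 2 - 4836/(-3031) = 2 - 4836*(-1/3031) = 2 + 4836/3031 = 10898/3031 ≈ 3.5955)
t/(C(212) - d) = -420/(-223 - 1*10898/3031) = -420/(-223 - 10898/3031) = -420/(-686811/3031) = -420*(-3031/686811) = 424340/228937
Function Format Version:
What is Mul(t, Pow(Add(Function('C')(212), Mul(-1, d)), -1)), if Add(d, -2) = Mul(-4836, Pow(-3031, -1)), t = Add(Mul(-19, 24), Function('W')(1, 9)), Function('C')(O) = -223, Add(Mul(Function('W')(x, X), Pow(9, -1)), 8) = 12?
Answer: Rational(424340, 228937) ≈ 1.8535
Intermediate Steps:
Function('W')(x, X) = 36 (Function('W')(x, X) = Add(-72, Mul(9, 12)) = Add(-72, 108) = 36)
t = -420 (t = Add(Mul(-19, 24), 36) = Add(-456, 36) = -420)
d = Rational(10898, 3031) (d = Add(2, Mul(-4836, Pow(-3031, -1))) = Add(2, Mul(-4836, Rational(-1, 3031))) = Add(2, Rational(4836, 3031)) = Rational(10898, 3031) ≈ 3.5955)
Mul(t, Pow(Add(Function('C')(212), Mul(-1, d)), -1)) = Mul(-420, Pow(Add(-223, Mul(-1, Rational(10898, 3031))), -1)) = Mul(-420, Pow(Add(-223, Rational(-10898, 3031)), -1)) = Mul(-420, Pow(Rational(-686811, 3031), -1)) = Mul(-420, Rational(-3031, 686811)) = Rational(424340, 228937)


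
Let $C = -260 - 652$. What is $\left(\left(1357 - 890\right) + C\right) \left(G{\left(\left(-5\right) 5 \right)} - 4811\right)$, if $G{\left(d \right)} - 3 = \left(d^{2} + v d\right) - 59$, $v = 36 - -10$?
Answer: $2399440$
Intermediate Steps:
$v = 46$ ($v = 36 + 10 = 46$)
$C = -912$
$G{\left(d \right)} = -56 + d^{2} + 46 d$ ($G{\left(d \right)} = 3 - \left(59 - d^{2} - 46 d\right) = 3 + \left(-59 + d^{2} + 46 d\right) = -56 + d^{2} + 46 d$)
$\left(\left(1357 - 890\right) + C\right) \left(G{\left(\left(-5\right) 5 \right)} - 4811\right) = \left(\left(1357 - 890\right) - 912\right) \left(\left(-56 + \left(\left(-5\right) 5\right)^{2} + 46 \left(\left(-5\right) 5\right)\right) - 4811\right) = \left(467 - 912\right) \left(\left(-56 + \left(-25\right)^{2} + 46 \left(-25\right)\right) - 4811\right) = - 445 \left(\left(-56 + 625 - 1150\right) - 4811\right) = - 445 \left(-581 - 4811\right) = \left(-445\right) \left(-5392\right) = 2399440$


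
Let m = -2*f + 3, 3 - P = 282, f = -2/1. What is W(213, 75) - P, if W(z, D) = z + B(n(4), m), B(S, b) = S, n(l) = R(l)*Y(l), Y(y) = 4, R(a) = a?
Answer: 508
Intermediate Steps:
f = -2 (f = -2*1 = -2)
P = -279 (P = 3 - 1*282 = 3 - 282 = -279)
n(l) = 4*l (n(l) = l*4 = 4*l)
m = 7 (m = -2*(-2) + 3 = 4 + 3 = 7)
W(z, D) = 16 + z (W(z, D) = z + 4*4 = z + 16 = 16 + z)
W(213, 75) - P = (16 + 213) - 1*(-279) = 229 + 279 = 508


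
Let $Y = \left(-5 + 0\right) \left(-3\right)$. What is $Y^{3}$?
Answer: $3375$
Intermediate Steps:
$Y = 15$ ($Y = \left(-5\right) \left(-3\right) = 15$)
$Y^{3} = 15^{3} = 3375$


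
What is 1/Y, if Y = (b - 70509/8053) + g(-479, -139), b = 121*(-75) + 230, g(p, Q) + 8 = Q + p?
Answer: -8053/76340472 ≈ -0.00010549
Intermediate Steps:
g(p, Q) = -8 + Q + p (g(p, Q) = -8 + (Q + p) = -8 + Q + p)
b = -8845 (b = -9075 + 230 = -8845)
Y = -76340472/8053 (Y = (-8845 - 70509/8053) + (-8 - 139 - 479) = (-8845 - 70509*1/8053) - 626 = (-8845 - 70509/8053) - 626 = -71299294/8053 - 626 = -76340472/8053 ≈ -9479.8)
1/Y = 1/(-76340472/8053) = -8053/76340472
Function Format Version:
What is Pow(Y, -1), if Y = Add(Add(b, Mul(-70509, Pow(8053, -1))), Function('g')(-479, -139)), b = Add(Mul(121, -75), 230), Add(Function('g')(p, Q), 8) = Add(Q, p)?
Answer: Rational(-8053, 76340472) ≈ -0.00010549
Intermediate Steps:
Function('g')(p, Q) = Add(-8, Q, p) (Function('g')(p, Q) = Add(-8, Add(Q, p)) = Add(-8, Q, p))
b = -8845 (b = Add(-9075, 230) = -8845)
Y = Rational(-76340472, 8053) (Y = Add(Add(-8845, Mul(-70509, Pow(8053, -1))), Add(-8, -139, -479)) = Add(Add(-8845, Mul(-70509, Rational(1, 8053))), -626) = Add(Add(-8845, Rational(-70509, 8053)), -626) = Add(Rational(-71299294, 8053), -626) = Rational(-76340472, 8053) ≈ -9479.8)
Pow(Y, -1) = Pow(Rational(-76340472, 8053), -1) = Rational(-8053, 76340472)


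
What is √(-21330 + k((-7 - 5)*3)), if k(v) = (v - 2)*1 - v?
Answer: 2*I*√5333 ≈ 146.05*I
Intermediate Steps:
k(v) = -2 (k(v) = (-2 + v)*1 - v = (-2 + v) - v = -2)
√(-21330 + k((-7 - 5)*3)) = √(-21330 - 2) = √(-21332) = 2*I*√5333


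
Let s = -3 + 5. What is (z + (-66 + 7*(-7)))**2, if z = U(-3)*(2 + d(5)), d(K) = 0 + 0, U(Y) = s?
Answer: 12321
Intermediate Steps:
s = 2
U(Y) = 2
d(K) = 0
z = 4 (z = 2*(2 + 0) = 2*2 = 4)
(z + (-66 + 7*(-7)))**2 = (4 + (-66 + 7*(-7)))**2 = (4 + (-66 - 49))**2 = (4 - 115)**2 = (-111)**2 = 12321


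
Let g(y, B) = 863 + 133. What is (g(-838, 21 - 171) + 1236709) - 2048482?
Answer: -810777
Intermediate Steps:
g(y, B) = 996
(g(-838, 21 - 171) + 1236709) - 2048482 = (996 + 1236709) - 2048482 = 1237705 - 2048482 = -810777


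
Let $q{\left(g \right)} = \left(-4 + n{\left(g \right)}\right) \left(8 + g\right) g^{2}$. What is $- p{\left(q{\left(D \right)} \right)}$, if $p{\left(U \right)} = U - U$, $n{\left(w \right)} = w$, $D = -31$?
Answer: $0$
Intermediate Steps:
$q{\left(g \right)} = g^{2} \left(-4 + g\right) \left(8 + g\right)$ ($q{\left(g \right)} = \left(-4 + g\right) \left(8 + g\right) g^{2} = g^{2} \left(-4 + g\right) \left(8 + g\right)$)
$p{\left(U \right)} = 0$
$- p{\left(q{\left(D \right)} \right)} = \left(-1\right) 0 = 0$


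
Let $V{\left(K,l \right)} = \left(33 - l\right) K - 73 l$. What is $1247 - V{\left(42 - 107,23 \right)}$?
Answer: $3576$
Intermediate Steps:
$V{\left(K,l \right)} = - 73 l + K \left(33 - l\right)$ ($V{\left(K,l \right)} = K \left(33 - l\right) - 73 l = - 73 l + K \left(33 - l\right)$)
$1247 - V{\left(42 - 107,23 \right)} = 1247 - \left(\left(-73\right) 23 + 33 \left(42 - 107\right) - \left(42 - 107\right) 23\right) = 1247 - \left(-1679 + 33 \left(-65\right) - \left(-65\right) 23\right) = 1247 - \left(-1679 - 2145 + 1495\right) = 1247 - -2329 = 1247 + 2329 = 3576$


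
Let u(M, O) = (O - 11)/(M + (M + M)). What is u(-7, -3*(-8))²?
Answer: 169/441 ≈ 0.38322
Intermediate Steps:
u(M, O) = (-11 + O)/(3*M) (u(M, O) = (-11 + O)/(M + 2*M) = (-11 + O)/((3*M)) = (-11 + O)*(1/(3*M)) = (-11 + O)/(3*M))
u(-7, -3*(-8))² = ((⅓)*(-11 - 3*(-8))/(-7))² = ((⅓)*(-⅐)*(-11 + 24))² = ((⅓)*(-⅐)*13)² = (-13/21)² = 169/441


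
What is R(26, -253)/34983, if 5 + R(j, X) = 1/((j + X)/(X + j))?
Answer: -4/34983 ≈ -0.00011434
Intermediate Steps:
R(j, X) = -4 (R(j, X) = -5 + 1/((j + X)/(X + j)) = -5 + 1/((X + j)/(X + j)) = -5 + 1/1 = -5 + 1 = -4)
R(26, -253)/34983 = -4/34983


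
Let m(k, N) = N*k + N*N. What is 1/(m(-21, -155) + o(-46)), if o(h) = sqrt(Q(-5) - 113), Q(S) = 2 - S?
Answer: -I/(sqrt(106) - 27280*I) ≈ 3.6657e-5 - 1.3835e-8*I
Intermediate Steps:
m(k, N) = N**2 + N*k (m(k, N) = N*k + N**2 = N**2 + N*k)
o(h) = I*sqrt(106) (o(h) = sqrt((2 - 1*(-5)) - 113) = sqrt((2 + 5) - 113) = sqrt(7 - 113) = sqrt(-106) = I*sqrt(106))
1/(m(-21, -155) + o(-46)) = 1/(-155*(-155 - 21) + I*sqrt(106)) = 1/(-155*(-176) + I*sqrt(106)) = 1/(27280 + I*sqrt(106))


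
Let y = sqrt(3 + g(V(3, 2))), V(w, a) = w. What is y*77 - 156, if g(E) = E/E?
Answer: -2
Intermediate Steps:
g(E) = 1
y = 2 (y = sqrt(3 + 1) = sqrt(4) = 2)
y*77 - 156 = 2*77 - 156 = 154 - 156 = -2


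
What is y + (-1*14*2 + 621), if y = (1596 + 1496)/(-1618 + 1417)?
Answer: 116101/201 ≈ 577.62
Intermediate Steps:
y = -3092/201 (y = 3092/(-201) = 3092*(-1/201) = -3092/201 ≈ -15.383)
y + (-1*14*2 + 621) = -3092/201 + (-1*14*2 + 621) = -3092/201 + (-14*2 + 621) = -3092/201 + (-28 + 621) = -3092/201 + 593 = 116101/201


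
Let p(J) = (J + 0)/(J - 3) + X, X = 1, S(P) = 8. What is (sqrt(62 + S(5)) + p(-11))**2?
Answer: 14345/196 + 25*sqrt(70)/7 ≈ 103.07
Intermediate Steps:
p(J) = 1 + J/(-3 + J) (p(J) = (J + 0)/(J - 3) + 1 = J/(-3 + J) + 1 = 1 + J/(-3 + J))
(sqrt(62 + S(5)) + p(-11))**2 = (sqrt(62 + 8) + (-3 + 2*(-11))/(-3 - 11))**2 = (sqrt(70) + (-3 - 22)/(-14))**2 = (sqrt(70) - 1/14*(-25))**2 = (sqrt(70) + 25/14)**2 = (25/14 + sqrt(70))**2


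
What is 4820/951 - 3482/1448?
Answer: 1833989/688524 ≈ 2.6637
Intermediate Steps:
4820/951 - 3482/1448 = 4820*(1/951) - 3482*1/1448 = 4820/951 - 1741/724 = 1833989/688524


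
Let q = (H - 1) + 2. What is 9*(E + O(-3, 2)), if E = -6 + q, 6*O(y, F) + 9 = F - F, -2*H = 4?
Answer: -153/2 ≈ -76.500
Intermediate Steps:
H = -2 (H = -½*4 = -2)
q = -1 (q = (-2 - 1) + 2 = -3 + 2 = -1)
O(y, F) = -3/2 (O(y, F) = -3/2 + (F - F)/6 = -3/2 + (⅙)*0 = -3/2 + 0 = -3/2)
E = -7 (E = -6 - 1 = -7)
9*(E + O(-3, 2)) = 9*(-7 - 3/2) = 9*(-17/2) = -153/2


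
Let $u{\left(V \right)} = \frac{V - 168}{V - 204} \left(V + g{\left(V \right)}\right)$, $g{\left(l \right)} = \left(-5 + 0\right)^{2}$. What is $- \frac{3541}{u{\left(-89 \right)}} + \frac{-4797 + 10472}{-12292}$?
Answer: $\frac{3164941849}{50544704} \approx 62.617$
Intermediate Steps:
$g{\left(l \right)} = 25$ ($g{\left(l \right)} = \left(-5\right)^{2} = 25$)
$u{\left(V \right)} = \frac{\left(-168 + V\right) \left(25 + V\right)}{-204 + V}$ ($u{\left(V \right)} = \frac{V - 168}{V - 204} \left(V + 25\right) = \frac{-168 + V}{-204 + V} \left(25 + V\right) = \frac{\left(-168 + V\right) \left(25 + V\right)}{-204 + V}$)
$- \frac{3541}{u{\left(-89 \right)}} + \frac{-4797 + 10472}{-12292} = - \frac{3541}{\frac{1}{-204 - 89} \left(-4200 + \left(-89\right)^{2} - -12727\right)} + \frac{-4797 + 10472}{-12292} = - \frac{3541}{\frac{1}{-293} \left(-4200 + 7921 + 12727\right)} + 5675 \left(- \frac{1}{12292}\right) = - \frac{3541}{\left(- \frac{1}{293}\right) 16448} - \frac{5675}{12292} = - \frac{3541}{- \frac{16448}{293}} - \frac{5675}{12292} = \left(-3541\right) \left(- \frac{293}{16448}\right) - \frac{5675}{12292} = \frac{1037513}{16448} - \frac{5675}{12292} = \frac{3164941849}{50544704}$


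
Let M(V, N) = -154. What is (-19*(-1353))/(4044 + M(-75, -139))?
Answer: 25707/3890 ≈ 6.6085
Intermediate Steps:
(-19*(-1353))/(4044 + M(-75, -139)) = (-19*(-1353))/(4044 - 154) = 25707/3890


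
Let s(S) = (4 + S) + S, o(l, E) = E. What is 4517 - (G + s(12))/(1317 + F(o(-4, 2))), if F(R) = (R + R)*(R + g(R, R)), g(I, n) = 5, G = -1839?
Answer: 6077176/1345 ≈ 4518.3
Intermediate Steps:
F(R) = 2*R*(5 + R) (F(R) = (R + R)*(R + 5) = (2*R)*(5 + R) = 2*R*(5 + R))
s(S) = 4 + 2*S
4517 - (G + s(12))/(1317 + F(o(-4, 2))) = 4517 - (-1839 + (4 + 2*12))/(1317 + 2*2*(5 + 2)) = 4517 - (-1839 + (4 + 24))/(1317 + 2*2*7) = 4517 - (-1839 + 28)/(1317 + 28) = 4517 - (-1811)/1345 = 4517 - 1*(-1811/1345) = 4517 + 1811/1345 = 6077176/1345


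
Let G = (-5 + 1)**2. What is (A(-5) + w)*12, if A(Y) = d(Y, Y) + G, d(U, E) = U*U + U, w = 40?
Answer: 912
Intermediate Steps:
G = 16 (G = (-4)**2 = 16)
d(U, E) = U + U**2 (d(U, E) = U**2 + U = U + U**2)
A(Y) = 16 + Y*(1 + Y) (A(Y) = Y*(1 + Y) + 16 = 16 + Y*(1 + Y))
(A(-5) + w)*12 = ((16 - 5*(1 - 5)) + 40)*12 = ((16 - 5*(-4)) + 40)*12 = ((16 + 20) + 40)*12 = (36 + 40)*12 = 76*12 = 912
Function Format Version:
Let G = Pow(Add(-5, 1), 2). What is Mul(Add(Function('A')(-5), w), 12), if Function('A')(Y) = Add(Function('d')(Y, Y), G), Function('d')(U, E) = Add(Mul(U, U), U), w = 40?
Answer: 912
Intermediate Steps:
G = 16 (G = Pow(-4, 2) = 16)
Function('d')(U, E) = Add(U, Pow(U, 2)) (Function('d')(U, E) = Add(Pow(U, 2), U) = Add(U, Pow(U, 2)))
Function('A')(Y) = Add(16, Mul(Y, Add(1, Y))) (Function('A')(Y) = Add(Mul(Y, Add(1, Y)), 16) = Add(16, Mul(Y, Add(1, Y))))
Mul(Add(Function('A')(-5), w), 12) = Mul(Add(Add(16, Mul(-5, Add(1, -5))), 40), 12) = Mul(Add(Add(16, Mul(-5, -4)), 40), 12) = Mul(Add(Add(16, 20), 40), 12) = Mul(Add(36, 40), 12) = Mul(76, 12) = 912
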